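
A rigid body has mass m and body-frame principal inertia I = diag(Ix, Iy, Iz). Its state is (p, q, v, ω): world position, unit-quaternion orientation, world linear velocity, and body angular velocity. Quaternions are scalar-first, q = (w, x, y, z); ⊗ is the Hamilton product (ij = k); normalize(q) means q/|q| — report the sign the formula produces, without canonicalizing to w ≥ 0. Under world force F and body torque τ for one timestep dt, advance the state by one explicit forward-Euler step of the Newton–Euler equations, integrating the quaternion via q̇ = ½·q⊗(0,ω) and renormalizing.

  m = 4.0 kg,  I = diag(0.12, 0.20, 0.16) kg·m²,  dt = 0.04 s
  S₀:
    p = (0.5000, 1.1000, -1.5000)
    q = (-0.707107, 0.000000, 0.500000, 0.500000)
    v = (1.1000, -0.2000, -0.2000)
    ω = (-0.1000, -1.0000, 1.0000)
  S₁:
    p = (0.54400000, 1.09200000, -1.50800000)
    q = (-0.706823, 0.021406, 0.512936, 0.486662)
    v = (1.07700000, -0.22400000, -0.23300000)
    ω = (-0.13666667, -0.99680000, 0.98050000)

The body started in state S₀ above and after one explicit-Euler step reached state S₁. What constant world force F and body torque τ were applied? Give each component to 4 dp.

Δv = v₁−v₀ = (-0.02300000, -0.02400000, -0.03300000)
F = m·Δv/dt = (-2.3000, -2.4000, -3.3000)
rate change Δω = (-0.03666667, 0.00320000, -0.01950000)
gyro term ω₀×Iω₀ = (0.0400, 0.0040, 0.0080)
τ = I·(Δω/dt) + ω₀×(Iω₀) = (-0.0700, 0.0200, -0.0700)

F = (-2.3000, -2.4000, -3.3000)
τ = (-0.0700, 0.0200, -0.0700)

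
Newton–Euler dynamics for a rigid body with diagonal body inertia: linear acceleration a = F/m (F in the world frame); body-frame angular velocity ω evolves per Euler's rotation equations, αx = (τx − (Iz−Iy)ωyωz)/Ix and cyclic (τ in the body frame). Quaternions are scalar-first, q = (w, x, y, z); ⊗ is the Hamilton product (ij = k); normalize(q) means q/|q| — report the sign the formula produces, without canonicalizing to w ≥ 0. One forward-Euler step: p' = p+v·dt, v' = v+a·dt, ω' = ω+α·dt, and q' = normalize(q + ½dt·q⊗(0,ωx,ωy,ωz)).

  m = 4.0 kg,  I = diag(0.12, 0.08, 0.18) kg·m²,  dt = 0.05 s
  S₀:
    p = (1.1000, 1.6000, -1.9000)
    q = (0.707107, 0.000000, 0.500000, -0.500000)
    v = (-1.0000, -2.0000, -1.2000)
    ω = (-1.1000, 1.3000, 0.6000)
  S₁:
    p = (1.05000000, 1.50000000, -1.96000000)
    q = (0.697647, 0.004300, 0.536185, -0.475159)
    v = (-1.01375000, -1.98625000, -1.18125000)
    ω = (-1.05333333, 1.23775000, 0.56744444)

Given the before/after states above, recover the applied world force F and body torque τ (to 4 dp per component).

ω₁ − ω₀ = (0.04666667, -0.06225000, -0.03255556)
τ = I·(Δω/dt) + ω₀×(Iω₀) = (0.1900, -0.0600, -0.0600)
Δv = v₁−v₀ = (-0.01375000, 0.01375000, 0.01875000)
applied force F = (-1.1000, 1.1000, 1.5000)

F = (-1.1000, 1.1000, 1.5000)
τ = (0.1900, -0.0600, -0.0600)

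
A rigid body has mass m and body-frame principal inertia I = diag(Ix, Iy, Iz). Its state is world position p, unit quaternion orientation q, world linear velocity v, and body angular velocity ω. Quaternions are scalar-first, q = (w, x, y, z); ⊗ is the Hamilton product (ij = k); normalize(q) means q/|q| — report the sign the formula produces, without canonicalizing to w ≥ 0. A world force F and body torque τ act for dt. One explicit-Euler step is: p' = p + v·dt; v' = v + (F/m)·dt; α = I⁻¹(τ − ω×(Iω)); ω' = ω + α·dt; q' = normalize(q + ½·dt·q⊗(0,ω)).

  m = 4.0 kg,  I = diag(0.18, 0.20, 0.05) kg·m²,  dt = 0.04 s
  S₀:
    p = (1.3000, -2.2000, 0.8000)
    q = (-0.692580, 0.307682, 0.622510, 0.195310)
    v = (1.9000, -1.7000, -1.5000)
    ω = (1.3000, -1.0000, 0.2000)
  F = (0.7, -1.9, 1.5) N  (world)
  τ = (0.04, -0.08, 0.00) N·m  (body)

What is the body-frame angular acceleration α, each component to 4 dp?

ω×(Iω) gyroscopic = (0.0300, 0.0338, -0.0260)
(τ − ω×Iω)/I = (0.0556, -0.5690, 0.5200)

α = (0.0556, -0.5690, 0.5200)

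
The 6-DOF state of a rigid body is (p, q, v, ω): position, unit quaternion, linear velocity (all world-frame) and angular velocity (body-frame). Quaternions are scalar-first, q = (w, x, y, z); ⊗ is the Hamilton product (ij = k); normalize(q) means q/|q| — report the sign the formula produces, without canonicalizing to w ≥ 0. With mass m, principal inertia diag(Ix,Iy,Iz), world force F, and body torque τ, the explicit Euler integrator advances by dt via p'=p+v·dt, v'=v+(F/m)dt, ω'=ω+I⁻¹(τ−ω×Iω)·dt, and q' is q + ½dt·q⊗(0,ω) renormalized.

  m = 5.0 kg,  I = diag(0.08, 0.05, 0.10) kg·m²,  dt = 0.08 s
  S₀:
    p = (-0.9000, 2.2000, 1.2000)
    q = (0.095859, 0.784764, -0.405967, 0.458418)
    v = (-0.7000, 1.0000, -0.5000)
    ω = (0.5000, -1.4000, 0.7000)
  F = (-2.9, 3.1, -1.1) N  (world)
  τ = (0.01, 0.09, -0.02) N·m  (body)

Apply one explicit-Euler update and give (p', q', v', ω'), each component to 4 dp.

(τ − ω×Iω)/I = (0.7375, 1.9400, -0.4100)
new body rate ω' = (0.5590, -1.2448, 0.6672)
q⊗(0,ω) = (-1.2816284, 0.4055378, -0.4543284, -0.8285848)
updated quaternion q' = (0.0445, 0.7993, -0.4232, 0.4244)
linear accel F/m = (-0.5800, 0.6200, -0.2200)
new position p' = (-0.9560, 2.2800, 1.1600)
new velocity v' = (-0.7464, 1.0496, -0.5176)

p' = (-0.9560, 2.2800, 1.1600)
q' = (0.0445, 0.7993, -0.4232, 0.4244)
v' = (-0.7464, 1.0496, -0.5176)
ω' = (0.5590, -1.2448, 0.6672)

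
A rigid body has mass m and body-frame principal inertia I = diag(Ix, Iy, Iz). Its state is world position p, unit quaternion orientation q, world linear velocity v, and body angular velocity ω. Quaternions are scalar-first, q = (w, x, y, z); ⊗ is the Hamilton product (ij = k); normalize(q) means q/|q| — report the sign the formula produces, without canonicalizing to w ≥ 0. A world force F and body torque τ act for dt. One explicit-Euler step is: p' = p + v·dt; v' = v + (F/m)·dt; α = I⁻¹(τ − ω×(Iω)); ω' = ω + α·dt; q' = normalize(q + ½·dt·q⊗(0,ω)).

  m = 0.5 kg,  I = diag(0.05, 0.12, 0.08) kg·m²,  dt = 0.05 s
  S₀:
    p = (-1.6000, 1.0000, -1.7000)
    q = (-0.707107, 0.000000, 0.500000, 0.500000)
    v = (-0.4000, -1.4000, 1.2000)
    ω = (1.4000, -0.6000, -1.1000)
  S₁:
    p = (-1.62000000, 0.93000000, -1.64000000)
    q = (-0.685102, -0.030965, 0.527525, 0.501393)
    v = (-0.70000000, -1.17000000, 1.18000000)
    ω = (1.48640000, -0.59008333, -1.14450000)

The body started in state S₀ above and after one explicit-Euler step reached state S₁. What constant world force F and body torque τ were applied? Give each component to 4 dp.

F = (-3.0000, 2.3000, -0.2000)
τ = (0.0600, 0.0700, -0.1300)

velocity change Δv = (-0.30000000, 0.23000000, -0.02000000)
F = m·Δv/dt = (-3.0000, 2.3000, -0.2000)
rate change Δω = (0.08640000, 0.00991667, -0.04450000)
I·α + gyro = (0.0600, 0.0700, -0.1300)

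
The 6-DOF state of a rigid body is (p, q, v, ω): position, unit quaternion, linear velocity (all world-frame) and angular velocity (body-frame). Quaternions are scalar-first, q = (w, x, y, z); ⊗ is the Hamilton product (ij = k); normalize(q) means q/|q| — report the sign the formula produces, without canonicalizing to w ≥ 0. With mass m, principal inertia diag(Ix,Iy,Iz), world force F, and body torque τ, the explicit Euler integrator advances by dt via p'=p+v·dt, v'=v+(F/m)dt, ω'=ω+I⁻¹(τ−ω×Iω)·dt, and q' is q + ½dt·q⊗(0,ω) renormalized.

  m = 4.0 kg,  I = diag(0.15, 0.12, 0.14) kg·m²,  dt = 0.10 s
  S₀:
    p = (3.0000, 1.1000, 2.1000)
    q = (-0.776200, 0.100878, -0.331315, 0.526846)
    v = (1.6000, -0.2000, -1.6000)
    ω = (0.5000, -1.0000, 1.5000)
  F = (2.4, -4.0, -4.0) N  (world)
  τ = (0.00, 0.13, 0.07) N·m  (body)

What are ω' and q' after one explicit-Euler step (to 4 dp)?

angular accel α = (0.2000, 1.0208, 0.3929)
ω + α·dt = (0.5200, -0.8979, 1.5393)
Hamilton product q⊗(0,ω) = (-1.1720230, -0.3582265, 0.8883060, -1.0995205)
updated quaternion q' = (-0.8312, 0.0826, -0.2857, 0.4698)

ω' = (0.5200, -0.8979, 1.5393)
q' = (-0.8312, 0.0826, -0.2857, 0.4698)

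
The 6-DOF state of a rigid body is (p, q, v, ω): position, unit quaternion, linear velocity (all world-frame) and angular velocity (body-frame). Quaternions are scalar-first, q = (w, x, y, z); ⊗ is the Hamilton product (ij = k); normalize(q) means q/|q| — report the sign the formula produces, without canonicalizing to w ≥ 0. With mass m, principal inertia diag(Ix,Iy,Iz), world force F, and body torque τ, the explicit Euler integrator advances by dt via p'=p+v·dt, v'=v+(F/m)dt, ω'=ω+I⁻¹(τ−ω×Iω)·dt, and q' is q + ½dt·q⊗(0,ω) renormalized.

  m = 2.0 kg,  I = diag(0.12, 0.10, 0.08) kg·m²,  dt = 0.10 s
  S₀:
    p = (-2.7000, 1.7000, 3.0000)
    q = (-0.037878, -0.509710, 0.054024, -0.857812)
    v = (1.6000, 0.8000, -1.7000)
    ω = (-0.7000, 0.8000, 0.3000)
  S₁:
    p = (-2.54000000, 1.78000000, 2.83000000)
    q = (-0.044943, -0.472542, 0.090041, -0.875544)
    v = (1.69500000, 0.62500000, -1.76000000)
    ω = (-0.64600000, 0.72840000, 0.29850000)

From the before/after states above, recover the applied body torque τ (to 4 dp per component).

rate change Δω = (0.05400000, -0.07160000, -0.00150000)
precession coupling = (-0.0048, -0.0084, 0.0112)
τ = I·(Δω/dt) + ω₀×(Iω₀) = (0.0600, -0.0800, 0.0100)

τ = (0.0600, -0.0800, 0.0100)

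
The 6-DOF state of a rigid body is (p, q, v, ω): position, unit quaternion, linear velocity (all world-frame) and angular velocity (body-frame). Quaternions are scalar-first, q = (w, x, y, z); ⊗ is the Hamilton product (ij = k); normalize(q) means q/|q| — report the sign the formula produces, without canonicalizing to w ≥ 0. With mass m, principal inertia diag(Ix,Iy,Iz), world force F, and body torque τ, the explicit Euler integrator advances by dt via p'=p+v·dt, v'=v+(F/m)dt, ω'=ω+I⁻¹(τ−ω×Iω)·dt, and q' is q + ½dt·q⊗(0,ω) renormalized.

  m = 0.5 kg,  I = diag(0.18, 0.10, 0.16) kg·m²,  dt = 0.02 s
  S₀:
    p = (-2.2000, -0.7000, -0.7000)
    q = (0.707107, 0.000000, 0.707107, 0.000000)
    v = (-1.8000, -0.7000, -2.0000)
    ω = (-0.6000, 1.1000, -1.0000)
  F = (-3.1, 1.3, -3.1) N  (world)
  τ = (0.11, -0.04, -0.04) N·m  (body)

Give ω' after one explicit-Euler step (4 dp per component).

α = I⁻¹(τ − ω×Iω) = (0.9778, -0.5200, -0.5800)
new body rate ω' = (-0.5804, 1.0896, -1.0116)

ω' = (-0.5804, 1.0896, -1.0116)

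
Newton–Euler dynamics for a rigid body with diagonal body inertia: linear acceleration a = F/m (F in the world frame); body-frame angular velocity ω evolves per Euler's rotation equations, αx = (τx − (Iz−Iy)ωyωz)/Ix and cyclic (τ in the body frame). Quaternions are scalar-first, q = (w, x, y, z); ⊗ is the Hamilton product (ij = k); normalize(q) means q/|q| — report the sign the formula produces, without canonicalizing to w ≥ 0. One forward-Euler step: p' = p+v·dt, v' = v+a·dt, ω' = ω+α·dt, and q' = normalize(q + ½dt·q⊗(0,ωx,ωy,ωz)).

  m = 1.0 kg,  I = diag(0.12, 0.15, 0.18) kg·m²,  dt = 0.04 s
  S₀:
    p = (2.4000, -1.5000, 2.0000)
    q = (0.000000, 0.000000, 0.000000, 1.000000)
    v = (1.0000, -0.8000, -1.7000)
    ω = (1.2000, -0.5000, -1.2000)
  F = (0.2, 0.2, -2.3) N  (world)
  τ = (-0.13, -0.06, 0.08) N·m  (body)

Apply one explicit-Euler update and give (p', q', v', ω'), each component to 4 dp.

p' = (2.4400, -1.5320, 1.9320)
q' = (0.0240, 0.0100, 0.0240, 0.9994)
v' = (1.0080, -0.7920, -1.7920)
ω' = (1.1507, -0.5390, -1.1782)

a = (0.2000, 0.2000, -2.3000)
new position p' = (2.4400, -1.5320, 1.9320)
v' = v + a·dt = (1.0080, -0.7920, -1.7920)
(τ − ω×Iω)/I = (-1.2333, -0.9760, 0.5444)
ω + α·dt = (1.1507, -0.5390, -1.1782)
2q̇ = q⊗(0,ω) = (1.2000000, 0.5000000, 1.2000000, 0.0000000)
updated quaternion q' = (0.0240, 0.0100, 0.0240, 0.9994)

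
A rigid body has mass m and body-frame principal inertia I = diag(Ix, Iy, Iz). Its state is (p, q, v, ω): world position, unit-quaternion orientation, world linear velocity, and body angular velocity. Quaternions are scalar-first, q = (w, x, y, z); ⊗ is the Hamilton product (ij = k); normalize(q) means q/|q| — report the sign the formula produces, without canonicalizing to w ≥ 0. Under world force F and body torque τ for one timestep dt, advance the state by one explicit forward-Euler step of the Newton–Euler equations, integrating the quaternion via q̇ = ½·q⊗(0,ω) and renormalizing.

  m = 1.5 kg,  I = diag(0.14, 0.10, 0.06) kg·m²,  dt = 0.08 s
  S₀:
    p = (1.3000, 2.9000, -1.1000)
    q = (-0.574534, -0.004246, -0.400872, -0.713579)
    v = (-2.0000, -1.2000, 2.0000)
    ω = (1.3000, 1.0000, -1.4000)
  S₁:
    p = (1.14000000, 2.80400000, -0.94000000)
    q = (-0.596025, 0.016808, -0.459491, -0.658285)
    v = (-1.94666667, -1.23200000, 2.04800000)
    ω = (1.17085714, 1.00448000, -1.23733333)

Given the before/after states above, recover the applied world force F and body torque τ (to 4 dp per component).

Δω = ω₁−ω₀ = (-0.12914286, 0.00448000, 0.16266667)
τ = I·(Δω/dt) + ω₀×(Iω₀) = (-0.1700, -0.1400, 0.0700)
Δv = v₁−v₀ = (0.05333333, -0.03200000, 0.04800000)
applied force F = (1.0000, -0.6000, 0.9000)

F = (1.0000, -0.6000, 0.9000)
τ = (-0.1700, -0.1400, 0.0700)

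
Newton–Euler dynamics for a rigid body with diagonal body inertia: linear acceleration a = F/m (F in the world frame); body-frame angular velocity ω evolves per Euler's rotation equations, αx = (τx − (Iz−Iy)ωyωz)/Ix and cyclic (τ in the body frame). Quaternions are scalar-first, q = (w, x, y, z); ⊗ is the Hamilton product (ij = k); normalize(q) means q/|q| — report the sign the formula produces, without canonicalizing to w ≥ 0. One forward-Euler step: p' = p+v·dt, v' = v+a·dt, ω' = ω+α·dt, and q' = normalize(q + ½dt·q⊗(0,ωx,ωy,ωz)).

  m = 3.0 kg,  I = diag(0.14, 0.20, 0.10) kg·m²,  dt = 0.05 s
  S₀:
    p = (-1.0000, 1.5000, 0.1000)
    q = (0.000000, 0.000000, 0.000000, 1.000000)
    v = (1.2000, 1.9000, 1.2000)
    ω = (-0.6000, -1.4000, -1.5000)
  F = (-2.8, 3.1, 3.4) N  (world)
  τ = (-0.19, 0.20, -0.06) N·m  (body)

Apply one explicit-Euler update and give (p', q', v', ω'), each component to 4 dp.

p' = (-0.9400, 1.5950, 0.1600)
q' = (0.0374, 0.0350, -0.0150, 0.9986)
v' = (1.1533, 1.9517, 1.2567)
ω' = (-0.5929, -1.3590, -1.5552)

a = F/m = (-0.9333, 1.0333, 1.1333)
new position p' = (-0.9400, 1.5950, 0.1600)
new velocity v' = (1.1533, 1.9517, 1.2567)
ω×(Iω) gyroscopic = (-0.2100, 0.0360, 0.0504)
(τ − ω×Iω)/I = (0.1429, 0.8200, -1.1040)
new body rate ω' = (-0.5929, -1.3590, -1.5552)
q⊗(0,ω) = (1.5000000, 1.4000000, -0.6000000, 0.0000000)
q + ½dt·q⊗(0,ω), renormalized = (0.0374, 0.0350, -0.0150, 0.9986)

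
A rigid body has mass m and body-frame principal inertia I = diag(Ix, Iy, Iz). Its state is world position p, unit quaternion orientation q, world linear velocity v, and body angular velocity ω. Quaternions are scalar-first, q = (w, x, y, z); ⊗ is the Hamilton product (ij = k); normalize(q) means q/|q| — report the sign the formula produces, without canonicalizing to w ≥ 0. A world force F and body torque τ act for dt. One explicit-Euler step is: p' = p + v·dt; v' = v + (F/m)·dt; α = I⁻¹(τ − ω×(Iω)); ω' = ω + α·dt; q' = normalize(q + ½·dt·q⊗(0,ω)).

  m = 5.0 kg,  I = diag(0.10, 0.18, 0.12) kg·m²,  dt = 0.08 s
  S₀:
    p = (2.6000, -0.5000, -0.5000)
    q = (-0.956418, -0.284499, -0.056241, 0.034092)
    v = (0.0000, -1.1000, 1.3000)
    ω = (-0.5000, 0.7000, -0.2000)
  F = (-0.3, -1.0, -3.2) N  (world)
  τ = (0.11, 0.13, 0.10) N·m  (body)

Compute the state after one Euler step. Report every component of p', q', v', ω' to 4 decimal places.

p' = (2.6000, -0.5880, -0.3960)
q' = (-0.9597, -0.2657, -0.0859, 0.0326)
v' = (-0.0048, -1.1160, 1.2488)
ω' = (-0.4187, 0.7587, -0.1147)

gyro term ω×Iω = (0.0084, -0.0020, -0.0280)
(τ − ω×Iω)/I = (1.0160, 0.7333, 1.0667)
ω' = ω + α·dt = (-0.4187, 0.7587, -0.1147)
q⊗(0,ω) = (-0.0960624, 0.4655928, -0.7434384, -0.0359862)
q + ½dt·q⊗(0,ω), renormalized = (-0.9597, -0.2657, -0.0859, 0.0326)
linear accel F/m = (-0.0600, -0.2000, -0.6400)
p' = p + v·dt = (2.6000, -0.5880, -0.3960)
new velocity v' = (-0.0048, -1.1160, 1.2488)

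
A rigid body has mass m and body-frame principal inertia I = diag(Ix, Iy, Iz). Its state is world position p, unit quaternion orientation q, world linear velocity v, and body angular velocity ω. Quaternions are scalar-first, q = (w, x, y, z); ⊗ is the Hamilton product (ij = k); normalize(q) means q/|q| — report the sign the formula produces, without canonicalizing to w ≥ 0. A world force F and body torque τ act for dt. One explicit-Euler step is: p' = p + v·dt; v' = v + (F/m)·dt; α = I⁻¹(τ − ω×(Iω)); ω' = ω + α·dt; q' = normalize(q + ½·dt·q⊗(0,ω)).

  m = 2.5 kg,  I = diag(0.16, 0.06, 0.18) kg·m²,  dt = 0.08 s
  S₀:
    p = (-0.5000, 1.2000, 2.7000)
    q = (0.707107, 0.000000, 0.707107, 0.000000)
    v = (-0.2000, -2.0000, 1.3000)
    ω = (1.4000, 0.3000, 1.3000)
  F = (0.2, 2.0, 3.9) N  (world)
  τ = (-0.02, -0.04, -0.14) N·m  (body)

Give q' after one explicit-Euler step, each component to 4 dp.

q⊗(0,ω) = (-0.2121321, 1.9091889, 0.2121321, -0.0707107)
updated quaternion q' = (0.6965, 0.0761, 0.7135, -0.0028)

q' = (0.6965, 0.0761, 0.7135, -0.0028)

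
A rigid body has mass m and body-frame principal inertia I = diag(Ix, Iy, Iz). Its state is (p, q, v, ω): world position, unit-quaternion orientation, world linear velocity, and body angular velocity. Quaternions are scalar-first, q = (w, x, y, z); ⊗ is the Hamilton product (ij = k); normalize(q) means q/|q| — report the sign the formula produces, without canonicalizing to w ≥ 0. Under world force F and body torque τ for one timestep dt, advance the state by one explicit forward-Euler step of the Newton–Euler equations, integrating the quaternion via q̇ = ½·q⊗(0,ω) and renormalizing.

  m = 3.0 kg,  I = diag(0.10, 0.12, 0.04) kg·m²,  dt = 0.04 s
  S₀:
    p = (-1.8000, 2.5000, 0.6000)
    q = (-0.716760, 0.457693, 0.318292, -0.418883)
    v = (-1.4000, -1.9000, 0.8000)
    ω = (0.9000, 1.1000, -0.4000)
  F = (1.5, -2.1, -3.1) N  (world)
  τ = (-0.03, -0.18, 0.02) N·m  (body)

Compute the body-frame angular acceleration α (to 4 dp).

α = (-0.6520, -1.3200, 0.0050)

gyro term ω×Iω = (0.0352, -0.0216, 0.0198)
α = I⁻¹(τ − ω×Iω) = (-0.6520, -1.3200, 0.0050)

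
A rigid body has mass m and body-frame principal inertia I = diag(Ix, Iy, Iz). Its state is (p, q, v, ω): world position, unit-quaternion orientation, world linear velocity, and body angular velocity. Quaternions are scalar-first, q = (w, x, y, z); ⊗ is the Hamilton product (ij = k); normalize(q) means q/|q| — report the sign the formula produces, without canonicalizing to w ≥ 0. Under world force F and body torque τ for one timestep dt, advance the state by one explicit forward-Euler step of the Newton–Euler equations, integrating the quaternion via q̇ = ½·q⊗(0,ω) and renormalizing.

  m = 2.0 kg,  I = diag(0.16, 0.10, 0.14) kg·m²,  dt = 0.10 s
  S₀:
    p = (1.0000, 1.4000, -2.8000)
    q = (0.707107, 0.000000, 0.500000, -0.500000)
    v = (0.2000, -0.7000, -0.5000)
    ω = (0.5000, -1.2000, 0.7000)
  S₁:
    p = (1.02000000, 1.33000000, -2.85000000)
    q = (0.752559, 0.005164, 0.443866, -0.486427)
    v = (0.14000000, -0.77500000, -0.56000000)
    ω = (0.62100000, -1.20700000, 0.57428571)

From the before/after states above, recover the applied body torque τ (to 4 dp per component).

τ = (0.1600, 0.0000, -0.1400)

Δω = ω₁−ω₀ = (0.12100000, -0.00700000, -0.12571429)
τ = I·(Δω/dt) + ω₀×(Iω₀) = (0.1600, 0.0000, -0.1400)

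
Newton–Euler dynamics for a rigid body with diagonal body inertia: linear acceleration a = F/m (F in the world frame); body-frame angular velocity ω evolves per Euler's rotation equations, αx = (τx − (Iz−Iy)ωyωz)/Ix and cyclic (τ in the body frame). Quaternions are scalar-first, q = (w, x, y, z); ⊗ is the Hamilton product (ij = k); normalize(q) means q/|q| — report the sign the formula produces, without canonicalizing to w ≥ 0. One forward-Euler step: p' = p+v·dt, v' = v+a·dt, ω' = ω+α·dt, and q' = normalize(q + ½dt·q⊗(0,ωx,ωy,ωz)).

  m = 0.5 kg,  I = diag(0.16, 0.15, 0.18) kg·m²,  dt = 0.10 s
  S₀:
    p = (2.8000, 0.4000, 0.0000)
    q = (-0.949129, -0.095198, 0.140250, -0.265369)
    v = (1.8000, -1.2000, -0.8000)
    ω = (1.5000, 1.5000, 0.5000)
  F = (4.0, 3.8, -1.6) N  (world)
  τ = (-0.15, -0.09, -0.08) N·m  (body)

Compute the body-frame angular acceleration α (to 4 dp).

precession coupling ω×(Iω) = (0.0225, -0.0150, -0.0225)
(τ − ω×Iω)/I = (-1.0781, -0.5000, -0.3194)

α = (-1.0781, -0.5000, -0.3194)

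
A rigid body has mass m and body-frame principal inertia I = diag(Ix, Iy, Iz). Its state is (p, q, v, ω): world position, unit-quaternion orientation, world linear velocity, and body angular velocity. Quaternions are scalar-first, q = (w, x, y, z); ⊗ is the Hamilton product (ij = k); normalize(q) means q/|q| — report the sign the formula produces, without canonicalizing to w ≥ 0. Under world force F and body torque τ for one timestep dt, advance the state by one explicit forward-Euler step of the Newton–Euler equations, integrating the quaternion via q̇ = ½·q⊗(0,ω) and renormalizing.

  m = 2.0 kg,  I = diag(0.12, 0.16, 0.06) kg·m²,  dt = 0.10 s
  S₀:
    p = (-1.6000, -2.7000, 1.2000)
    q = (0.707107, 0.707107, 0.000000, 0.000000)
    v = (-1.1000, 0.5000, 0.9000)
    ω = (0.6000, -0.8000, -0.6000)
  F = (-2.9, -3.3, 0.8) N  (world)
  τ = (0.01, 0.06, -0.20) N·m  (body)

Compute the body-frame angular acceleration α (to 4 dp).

α = (0.4833, 0.5100, -3.0133)

precession coupling ω×(Iω) = (-0.0480, -0.0216, -0.0192)
angular accel α = (0.4833, 0.5100, -3.0133)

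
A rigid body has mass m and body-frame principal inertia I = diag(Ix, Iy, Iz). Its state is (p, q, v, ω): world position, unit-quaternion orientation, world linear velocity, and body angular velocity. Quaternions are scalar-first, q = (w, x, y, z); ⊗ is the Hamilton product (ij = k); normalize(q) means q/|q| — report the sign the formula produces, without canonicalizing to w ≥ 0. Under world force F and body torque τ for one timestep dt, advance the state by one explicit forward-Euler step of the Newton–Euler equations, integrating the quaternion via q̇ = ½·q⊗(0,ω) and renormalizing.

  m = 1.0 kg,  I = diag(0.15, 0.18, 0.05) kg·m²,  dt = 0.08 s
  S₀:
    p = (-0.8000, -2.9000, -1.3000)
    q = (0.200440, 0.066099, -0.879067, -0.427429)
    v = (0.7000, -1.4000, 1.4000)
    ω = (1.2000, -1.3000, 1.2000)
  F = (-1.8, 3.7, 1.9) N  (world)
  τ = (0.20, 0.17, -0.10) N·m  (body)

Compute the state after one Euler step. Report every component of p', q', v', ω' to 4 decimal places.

p' = (-0.7440, -3.0120, -1.1880)
q' = (0.1714, 0.0113, -0.9099, -0.3777)
v' = (0.5560, -1.1040, 1.5520)
ω' = (1.1985, -1.2884, 1.1149)

linear accel F/m = (-1.8000, 3.7000, 1.9000)
new position p' = (-0.7440, -3.0120, -1.1880)
v + (F/m)dt = (0.5560, -1.1040, 1.5520)
precession coupling ω×(Iω) = (0.2028, 0.1440, -0.0468)
(τ − ω×Iω)/I = (-0.0187, 0.1444, -1.0640)
ω + α·dt = (1.1985, -1.2884, 1.1149)
2q̇ = q⊗(0,ω) = (-0.7091911, -1.3700101, -0.8528056, 1.2094797)
q + ½dt·q⊗(0,ω), renormalized = (0.1714, 0.0113, -0.9099, -0.3777)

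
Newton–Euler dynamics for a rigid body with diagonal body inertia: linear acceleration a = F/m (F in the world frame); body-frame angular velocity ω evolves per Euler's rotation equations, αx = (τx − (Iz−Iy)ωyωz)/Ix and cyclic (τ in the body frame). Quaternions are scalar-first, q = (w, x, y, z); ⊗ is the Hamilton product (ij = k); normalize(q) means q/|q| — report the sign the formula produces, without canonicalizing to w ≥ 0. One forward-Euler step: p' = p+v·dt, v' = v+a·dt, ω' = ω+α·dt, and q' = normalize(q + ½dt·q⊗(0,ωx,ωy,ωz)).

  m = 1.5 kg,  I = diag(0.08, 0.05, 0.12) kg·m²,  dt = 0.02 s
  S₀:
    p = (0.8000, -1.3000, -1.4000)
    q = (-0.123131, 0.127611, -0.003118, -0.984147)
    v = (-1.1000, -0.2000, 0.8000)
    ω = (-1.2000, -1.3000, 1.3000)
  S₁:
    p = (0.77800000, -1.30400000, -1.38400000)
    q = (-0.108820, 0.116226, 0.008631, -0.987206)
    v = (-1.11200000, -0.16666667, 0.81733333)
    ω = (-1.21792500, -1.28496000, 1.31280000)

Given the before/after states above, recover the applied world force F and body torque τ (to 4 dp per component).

velocity change Δv = (-0.01200000, 0.03333333, 0.01733333)
m·(v₁−v₀)/dt = (-0.9000, 2.5000, 1.3000)
Δω = ω₁−ω₀ = (-0.01792500, 0.01504000, 0.01280000)
gyro term ω₀×Iω₀ = (-0.1183, 0.0624, -0.0468)
applied torque τ = (-0.1900, 0.1000, 0.0300)

F = (-0.9000, 2.5000, 1.3000)
τ = (-0.1900, 0.1000, 0.0300)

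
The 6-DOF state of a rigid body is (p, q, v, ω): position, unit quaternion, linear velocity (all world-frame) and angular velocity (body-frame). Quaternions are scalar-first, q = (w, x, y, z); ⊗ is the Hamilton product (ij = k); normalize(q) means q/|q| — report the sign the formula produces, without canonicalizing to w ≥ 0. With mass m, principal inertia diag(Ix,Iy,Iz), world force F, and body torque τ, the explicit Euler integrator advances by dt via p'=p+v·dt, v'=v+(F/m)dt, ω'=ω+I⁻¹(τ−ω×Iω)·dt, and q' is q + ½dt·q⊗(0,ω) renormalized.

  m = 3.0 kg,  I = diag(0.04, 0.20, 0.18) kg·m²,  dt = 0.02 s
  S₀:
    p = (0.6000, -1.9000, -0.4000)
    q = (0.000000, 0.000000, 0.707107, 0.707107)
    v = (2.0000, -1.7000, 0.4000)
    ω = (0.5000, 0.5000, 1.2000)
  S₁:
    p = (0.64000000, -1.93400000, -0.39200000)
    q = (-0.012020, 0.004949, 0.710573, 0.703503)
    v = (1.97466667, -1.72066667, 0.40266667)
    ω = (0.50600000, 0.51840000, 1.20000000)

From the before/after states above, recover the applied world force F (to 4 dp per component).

F = (-3.8000, -3.1000, 0.4000)

v₁ − v₀ = (-0.02533333, -0.02066667, 0.00266667)
m·(v₁−v₀)/dt = (-3.8000, -3.1000, 0.4000)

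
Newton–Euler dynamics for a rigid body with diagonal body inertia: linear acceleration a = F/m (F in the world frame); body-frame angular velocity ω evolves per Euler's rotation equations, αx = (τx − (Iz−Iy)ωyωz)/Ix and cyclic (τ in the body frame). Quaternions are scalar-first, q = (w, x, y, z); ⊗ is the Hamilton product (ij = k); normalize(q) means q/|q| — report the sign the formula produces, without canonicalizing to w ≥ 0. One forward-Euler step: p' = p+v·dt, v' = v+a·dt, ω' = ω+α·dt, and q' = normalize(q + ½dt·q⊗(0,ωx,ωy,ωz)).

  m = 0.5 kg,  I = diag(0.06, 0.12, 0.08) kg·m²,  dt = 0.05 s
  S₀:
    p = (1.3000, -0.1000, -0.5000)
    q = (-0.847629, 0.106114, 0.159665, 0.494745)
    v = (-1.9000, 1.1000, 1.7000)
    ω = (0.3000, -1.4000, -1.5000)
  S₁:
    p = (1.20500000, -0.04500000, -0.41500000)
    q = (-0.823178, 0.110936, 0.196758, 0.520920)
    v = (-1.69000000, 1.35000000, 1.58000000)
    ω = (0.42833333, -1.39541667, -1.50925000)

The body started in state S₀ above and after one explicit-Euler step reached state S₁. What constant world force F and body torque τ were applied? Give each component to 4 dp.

velocity change Δv = (0.21000000, 0.25000000, -0.12000000)
applied force F = (2.1000, 2.5000, -1.2000)
ω₁ − ω₀ = (0.12833333, 0.00458333, -0.00925000)
gyro term ω₀×Iω₀ = (-0.0840, 0.0090, -0.0252)
applied torque τ = (0.0700, 0.0200, -0.0400)

F = (2.1000, 2.5000, -1.2000)
τ = (0.0700, 0.0200, -0.0400)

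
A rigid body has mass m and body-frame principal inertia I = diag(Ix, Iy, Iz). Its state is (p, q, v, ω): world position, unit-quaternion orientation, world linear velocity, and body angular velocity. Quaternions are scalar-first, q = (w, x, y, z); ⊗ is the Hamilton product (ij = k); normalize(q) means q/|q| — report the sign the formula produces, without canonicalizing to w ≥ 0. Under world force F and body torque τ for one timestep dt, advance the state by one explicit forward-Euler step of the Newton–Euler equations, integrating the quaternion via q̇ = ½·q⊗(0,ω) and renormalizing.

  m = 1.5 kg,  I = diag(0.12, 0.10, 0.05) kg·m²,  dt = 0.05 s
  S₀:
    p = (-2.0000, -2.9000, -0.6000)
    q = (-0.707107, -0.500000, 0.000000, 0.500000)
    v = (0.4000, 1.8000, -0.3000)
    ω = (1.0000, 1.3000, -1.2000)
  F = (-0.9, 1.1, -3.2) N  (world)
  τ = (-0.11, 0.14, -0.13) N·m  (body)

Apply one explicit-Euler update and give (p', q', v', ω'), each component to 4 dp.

ω×(Iω) gyroscopic = (0.0780, -0.0840, -0.0260)
α = I⁻¹(τ − ω×Iω) = (-1.5667, 2.2400, -2.0800)
ω + α·dt = (0.9217, 1.4120, -1.3040)
Hamilton product q⊗(0,ω) = (1.1000000, -1.3571070, -1.0192391, 0.1985284)
q' = normalize(q + ½dt·q⊗(0,ω)) = (-0.6787, -0.5332, -0.0254, 0.5043)
a = (-0.6000, 0.7333, -2.1333)
p + v·dt = (-1.9800, -2.8100, -0.6150)
v' = v + a·dt = (0.3700, 1.8367, -0.4067)

p' = (-1.9800, -2.8100, -0.6150)
q' = (-0.6787, -0.5332, -0.0254, 0.5043)
v' = (0.3700, 1.8367, -0.4067)
ω' = (0.9217, 1.4120, -1.3040)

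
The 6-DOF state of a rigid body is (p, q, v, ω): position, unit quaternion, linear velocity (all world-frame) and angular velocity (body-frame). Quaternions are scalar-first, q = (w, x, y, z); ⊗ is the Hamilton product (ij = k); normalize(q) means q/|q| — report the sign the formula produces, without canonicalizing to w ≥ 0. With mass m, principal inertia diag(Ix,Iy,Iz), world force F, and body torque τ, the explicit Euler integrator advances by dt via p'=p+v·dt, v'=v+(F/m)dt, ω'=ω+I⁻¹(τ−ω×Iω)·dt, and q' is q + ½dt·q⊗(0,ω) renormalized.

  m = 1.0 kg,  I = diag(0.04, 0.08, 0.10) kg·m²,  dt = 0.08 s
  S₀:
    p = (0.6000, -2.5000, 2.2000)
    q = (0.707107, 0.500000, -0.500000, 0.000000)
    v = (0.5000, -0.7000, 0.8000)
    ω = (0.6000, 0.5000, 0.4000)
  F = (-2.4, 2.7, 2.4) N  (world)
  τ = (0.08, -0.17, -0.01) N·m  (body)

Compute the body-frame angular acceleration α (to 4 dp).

α = (1.9000, -1.9450, -0.2200)

gyro term ω×Iω = (0.0040, -0.0144, 0.0120)
α = I⁻¹(τ − ω×Iω) = (1.9000, -1.9450, -0.2200)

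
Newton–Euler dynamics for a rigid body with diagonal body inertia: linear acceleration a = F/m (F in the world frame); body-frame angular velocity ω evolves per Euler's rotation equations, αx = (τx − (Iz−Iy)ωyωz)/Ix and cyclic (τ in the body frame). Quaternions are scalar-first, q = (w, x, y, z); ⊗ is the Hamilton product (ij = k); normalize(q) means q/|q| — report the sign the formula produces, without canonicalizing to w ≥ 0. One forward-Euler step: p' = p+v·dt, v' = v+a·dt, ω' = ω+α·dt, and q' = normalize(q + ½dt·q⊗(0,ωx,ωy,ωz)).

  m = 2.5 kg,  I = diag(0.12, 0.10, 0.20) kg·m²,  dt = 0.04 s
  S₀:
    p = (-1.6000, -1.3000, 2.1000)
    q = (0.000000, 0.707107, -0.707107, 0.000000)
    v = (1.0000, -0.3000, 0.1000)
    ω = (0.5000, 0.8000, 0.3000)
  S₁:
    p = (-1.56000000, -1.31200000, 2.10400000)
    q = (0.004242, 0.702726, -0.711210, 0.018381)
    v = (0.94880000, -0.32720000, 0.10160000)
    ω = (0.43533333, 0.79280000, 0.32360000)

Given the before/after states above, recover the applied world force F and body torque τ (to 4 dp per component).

Δv = v₁−v₀ = (-0.05120000, -0.02720000, 0.00160000)
m·(v₁−v₀)/dt = (-3.2000, -1.7000, 0.1000)
Δω = ω₁−ω₀ = (-0.06466667, -0.00720000, 0.02360000)
applied torque τ = (-0.1700, -0.0300, 0.1100)

F = (-3.2000, -1.7000, 0.1000)
τ = (-0.1700, -0.0300, 0.1100)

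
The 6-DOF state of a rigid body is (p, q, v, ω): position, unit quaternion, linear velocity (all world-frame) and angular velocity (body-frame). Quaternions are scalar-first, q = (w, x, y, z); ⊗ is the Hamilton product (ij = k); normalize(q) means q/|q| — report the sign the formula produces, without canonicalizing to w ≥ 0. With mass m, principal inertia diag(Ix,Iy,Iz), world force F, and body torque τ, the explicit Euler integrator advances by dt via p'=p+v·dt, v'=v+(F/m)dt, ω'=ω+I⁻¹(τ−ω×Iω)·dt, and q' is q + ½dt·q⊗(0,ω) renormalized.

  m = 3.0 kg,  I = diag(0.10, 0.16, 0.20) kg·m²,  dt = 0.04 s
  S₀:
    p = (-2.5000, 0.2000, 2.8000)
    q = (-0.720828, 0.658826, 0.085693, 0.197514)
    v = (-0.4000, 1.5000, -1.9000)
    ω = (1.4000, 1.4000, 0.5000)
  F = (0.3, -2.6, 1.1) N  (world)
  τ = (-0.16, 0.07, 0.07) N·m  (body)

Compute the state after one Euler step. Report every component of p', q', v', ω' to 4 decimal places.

a = F/m = (0.1000, -0.8667, 0.3667)
new position p' = (-2.5160, 0.2600, 2.7240)
new velocity v' = (-0.3960, 1.4653, -1.8853)
(τ − ω×Iω)/I = (-1.8800, 0.8750, -0.2380)
ω + α·dt = (1.3248, 1.4350, 0.4905)
2q̇ = q⊗(0,ω) = (-1.1410836, -1.2428323, -1.0620526, 0.4419722)
updated quaternion q' = (-0.7430, 0.6334, 0.0644, 0.2062)

p' = (-2.5160, 0.2600, 2.7240)
q' = (-0.7430, 0.6334, 0.0644, 0.2062)
v' = (-0.3960, 1.4653, -1.8853)
ω' = (1.3248, 1.4350, 0.4905)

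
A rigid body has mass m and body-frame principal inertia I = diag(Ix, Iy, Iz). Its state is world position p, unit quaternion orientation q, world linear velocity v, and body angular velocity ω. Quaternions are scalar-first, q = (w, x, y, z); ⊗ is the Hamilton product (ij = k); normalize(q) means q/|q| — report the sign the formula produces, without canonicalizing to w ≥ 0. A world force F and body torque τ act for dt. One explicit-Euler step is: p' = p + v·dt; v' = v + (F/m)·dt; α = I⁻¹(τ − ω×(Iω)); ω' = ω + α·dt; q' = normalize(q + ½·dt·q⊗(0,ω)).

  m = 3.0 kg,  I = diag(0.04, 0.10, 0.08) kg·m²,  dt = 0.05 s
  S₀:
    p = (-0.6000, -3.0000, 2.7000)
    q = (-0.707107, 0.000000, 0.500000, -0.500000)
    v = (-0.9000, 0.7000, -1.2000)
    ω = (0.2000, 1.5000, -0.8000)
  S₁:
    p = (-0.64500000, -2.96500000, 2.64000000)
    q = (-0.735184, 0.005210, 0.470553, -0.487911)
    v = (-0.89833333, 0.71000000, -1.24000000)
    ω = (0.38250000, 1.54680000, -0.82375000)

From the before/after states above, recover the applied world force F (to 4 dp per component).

F = (0.1000, 0.6000, -2.4000)

velocity change Δv = (0.00166667, 0.01000000, -0.04000000)
m·(v₁−v₀)/dt = (0.1000, 0.6000, -2.4000)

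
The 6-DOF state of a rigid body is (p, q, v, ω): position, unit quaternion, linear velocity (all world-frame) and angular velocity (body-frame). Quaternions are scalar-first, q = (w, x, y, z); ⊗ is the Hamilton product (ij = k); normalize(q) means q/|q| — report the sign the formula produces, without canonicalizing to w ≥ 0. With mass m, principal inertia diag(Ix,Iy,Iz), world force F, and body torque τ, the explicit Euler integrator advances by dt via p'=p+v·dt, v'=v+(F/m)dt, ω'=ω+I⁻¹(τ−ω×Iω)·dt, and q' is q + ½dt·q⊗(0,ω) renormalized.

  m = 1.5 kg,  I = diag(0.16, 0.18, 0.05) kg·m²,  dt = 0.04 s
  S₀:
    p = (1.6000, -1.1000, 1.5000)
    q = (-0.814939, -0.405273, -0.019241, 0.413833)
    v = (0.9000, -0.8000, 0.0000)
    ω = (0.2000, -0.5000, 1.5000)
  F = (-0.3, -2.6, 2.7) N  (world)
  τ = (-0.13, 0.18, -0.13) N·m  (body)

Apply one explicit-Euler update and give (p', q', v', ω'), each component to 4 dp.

a = (-0.2000, -1.7333, 1.8000)
p + v·dt = (1.6360, -1.1320, 1.5000)
v + (F/m)dt = (0.8920, -0.8693, 0.0720)
gyro term ω×Iω = (0.0975, 0.0330, -0.0020)
angular accel α = (-1.4219, 0.8167, -2.5600)
ω' = ω + α·dt = (0.1431, -0.4673, 1.3976)
2q̇ = q⊗(0,ω) = (-0.5493154, 0.0150672, 1.0981456, -1.0159238)
q + ½dt·q⊗(0,ω), renormalized = (-0.8255, -0.4048, 0.0027, 0.3933)

p' = (1.6360, -1.1320, 1.5000)
q' = (-0.8255, -0.4048, 0.0027, 0.3933)
v' = (0.8920, -0.8693, 0.0720)
ω' = (0.1431, -0.4673, 1.3976)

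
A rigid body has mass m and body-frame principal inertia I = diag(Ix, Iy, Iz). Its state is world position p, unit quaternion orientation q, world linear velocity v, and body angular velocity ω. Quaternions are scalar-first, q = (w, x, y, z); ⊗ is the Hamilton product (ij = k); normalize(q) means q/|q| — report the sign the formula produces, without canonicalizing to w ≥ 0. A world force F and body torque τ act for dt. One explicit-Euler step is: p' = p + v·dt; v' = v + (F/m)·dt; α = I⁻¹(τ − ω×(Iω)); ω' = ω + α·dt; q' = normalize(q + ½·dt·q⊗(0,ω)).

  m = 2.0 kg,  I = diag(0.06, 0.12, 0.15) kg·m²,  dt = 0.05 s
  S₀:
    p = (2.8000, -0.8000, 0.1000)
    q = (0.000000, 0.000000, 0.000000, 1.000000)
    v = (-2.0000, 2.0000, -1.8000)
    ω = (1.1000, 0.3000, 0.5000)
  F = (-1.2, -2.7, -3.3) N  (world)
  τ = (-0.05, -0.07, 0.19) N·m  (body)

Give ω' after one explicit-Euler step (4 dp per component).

angular accel α = (-0.9083, -0.1708, 1.1347)
new body rate ω' = (1.0546, 0.2915, 0.5567)

ω' = (1.0546, 0.2915, 0.5567)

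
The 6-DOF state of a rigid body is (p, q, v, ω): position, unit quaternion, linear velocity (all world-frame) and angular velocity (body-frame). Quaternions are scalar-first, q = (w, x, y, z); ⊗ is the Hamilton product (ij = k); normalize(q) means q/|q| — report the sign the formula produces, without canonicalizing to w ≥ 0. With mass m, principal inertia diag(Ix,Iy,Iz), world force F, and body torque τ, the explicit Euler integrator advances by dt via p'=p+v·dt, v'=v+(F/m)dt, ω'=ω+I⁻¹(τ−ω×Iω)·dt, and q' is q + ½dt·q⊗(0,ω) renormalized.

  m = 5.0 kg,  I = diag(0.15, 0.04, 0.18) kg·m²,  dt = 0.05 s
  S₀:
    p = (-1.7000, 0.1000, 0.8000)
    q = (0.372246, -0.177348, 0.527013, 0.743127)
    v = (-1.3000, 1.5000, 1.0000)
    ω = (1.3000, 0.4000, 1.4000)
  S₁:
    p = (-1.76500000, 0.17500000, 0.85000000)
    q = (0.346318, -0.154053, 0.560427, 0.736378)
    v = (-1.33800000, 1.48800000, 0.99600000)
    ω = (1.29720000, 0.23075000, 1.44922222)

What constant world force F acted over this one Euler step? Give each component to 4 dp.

velocity change Δv = (-0.03800000, -0.01200000, -0.00400000)
F = m·Δv/dt = (-3.8000, -1.2000, -0.4000)

F = (-3.8000, -1.2000, -0.4000)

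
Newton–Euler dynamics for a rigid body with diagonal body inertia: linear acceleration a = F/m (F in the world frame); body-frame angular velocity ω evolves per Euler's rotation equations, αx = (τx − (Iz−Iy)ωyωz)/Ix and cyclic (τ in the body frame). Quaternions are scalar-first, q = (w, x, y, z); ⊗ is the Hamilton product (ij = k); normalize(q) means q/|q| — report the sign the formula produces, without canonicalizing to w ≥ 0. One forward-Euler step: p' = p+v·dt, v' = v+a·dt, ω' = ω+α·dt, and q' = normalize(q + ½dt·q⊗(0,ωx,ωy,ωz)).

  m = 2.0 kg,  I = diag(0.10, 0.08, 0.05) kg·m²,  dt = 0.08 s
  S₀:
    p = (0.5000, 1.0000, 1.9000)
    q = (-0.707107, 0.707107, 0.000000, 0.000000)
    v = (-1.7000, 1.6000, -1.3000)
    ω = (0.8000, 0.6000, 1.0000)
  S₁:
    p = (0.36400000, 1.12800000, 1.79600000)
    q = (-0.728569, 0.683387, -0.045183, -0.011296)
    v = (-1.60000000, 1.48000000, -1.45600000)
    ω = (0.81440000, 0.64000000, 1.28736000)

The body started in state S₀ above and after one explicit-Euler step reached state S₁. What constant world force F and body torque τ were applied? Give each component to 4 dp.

rate change Δω = (0.01440000, 0.04000000, 0.28736000)
gyro term ω₀×Iω₀ = (-0.0180, 0.0400, -0.0096)
I·α + gyro = (0.0000, 0.0800, 0.1700)
Δv = v₁−v₀ = (0.10000000, -0.12000000, -0.15600000)
F = m·Δv/dt = (2.5000, -3.0000, -3.9000)

F = (2.5000, -3.0000, -3.9000)
τ = (0.0000, 0.0800, 0.1700)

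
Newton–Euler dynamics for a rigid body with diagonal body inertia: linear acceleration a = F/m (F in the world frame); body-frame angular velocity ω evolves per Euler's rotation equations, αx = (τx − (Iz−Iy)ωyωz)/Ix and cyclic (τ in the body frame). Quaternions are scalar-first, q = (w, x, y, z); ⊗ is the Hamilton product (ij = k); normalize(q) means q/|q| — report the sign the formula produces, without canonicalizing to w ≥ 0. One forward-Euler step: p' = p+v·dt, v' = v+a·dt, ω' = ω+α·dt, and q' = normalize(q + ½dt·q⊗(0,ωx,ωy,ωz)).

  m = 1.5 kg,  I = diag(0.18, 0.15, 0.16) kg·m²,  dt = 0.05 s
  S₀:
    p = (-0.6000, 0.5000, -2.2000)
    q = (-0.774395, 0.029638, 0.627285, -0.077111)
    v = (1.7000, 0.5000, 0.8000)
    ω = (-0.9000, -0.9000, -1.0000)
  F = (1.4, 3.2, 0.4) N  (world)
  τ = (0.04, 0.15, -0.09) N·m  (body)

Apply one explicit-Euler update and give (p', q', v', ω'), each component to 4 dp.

p' = (-0.5150, 0.5250, -2.1600)
q' = (-0.7609, 0.0296, 0.6467, -0.0443)
v' = (1.7467, 0.6067, 0.8133)
ω' = (-0.8914, -0.8560, -1.0205)

p + v·dt = (-0.5150, 0.5250, -2.1600)
v + (F/m)dt = (1.7467, 0.6067, 0.8133)
ω×(Iω) gyroscopic = (0.0090, 0.0180, -0.0243)
(τ − ω×Iω)/I = (0.1722, 0.8800, -0.4106)
ω + α·dt = (-0.8914, -0.8560, -1.0205)
Hamilton product q⊗(0,ω) = (0.5141197, 0.0002706, 0.7959934, 1.3122773)
updated quaternion q' = (-0.7609, 0.0296, 0.6467, -0.0443)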